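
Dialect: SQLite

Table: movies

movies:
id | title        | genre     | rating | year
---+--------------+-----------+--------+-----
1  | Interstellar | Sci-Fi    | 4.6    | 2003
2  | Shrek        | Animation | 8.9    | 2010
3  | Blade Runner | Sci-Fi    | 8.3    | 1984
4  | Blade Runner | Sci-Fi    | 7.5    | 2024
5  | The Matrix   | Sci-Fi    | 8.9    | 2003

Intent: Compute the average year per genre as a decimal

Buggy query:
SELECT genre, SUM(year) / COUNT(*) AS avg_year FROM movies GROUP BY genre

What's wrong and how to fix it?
Bug: SUM(year) and COUNT(*) are both integers; the division truncates the fractional part

Fix: Multiply by 1.0 (or CAST to REAL) to force floating-point division

Corrected query:
SELECT genre, SUM(year) * 1.0 / COUNT(*) AS avg_year FROM movies GROUP BY genre

Result:
genre     | avg_year
----------+---------
Animation | 2010    
Sci-Fi    | 2003.5  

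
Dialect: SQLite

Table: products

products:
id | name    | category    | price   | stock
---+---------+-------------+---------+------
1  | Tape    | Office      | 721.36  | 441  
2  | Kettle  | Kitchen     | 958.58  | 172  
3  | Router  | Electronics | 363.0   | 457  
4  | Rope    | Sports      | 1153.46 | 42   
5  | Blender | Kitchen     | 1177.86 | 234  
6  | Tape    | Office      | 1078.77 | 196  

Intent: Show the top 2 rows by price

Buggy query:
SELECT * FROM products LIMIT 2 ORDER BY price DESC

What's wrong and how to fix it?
Bug: LIMIT must come after ORDER BY

Fix: Sort with ORDER BY, then apply LIMIT

Corrected query:
SELECT * FROM products ORDER BY price DESC LIMIT 2

Result:
id | name    | category | price   | stock
---+---------+----------+---------+------
5  | Blender | Kitchen  | 1177.86 | 234  
4  | Rope    | Sports   | 1153.46 | 42   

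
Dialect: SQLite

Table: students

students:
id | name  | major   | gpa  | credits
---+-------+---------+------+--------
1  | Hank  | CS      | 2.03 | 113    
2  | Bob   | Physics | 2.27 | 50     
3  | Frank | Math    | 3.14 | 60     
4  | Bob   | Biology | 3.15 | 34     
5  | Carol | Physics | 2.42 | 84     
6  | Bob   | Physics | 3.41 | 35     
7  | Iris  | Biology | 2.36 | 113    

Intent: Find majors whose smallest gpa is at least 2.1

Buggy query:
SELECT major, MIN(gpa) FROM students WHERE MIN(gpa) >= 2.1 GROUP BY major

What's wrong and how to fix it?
Bug: MIN() in WHERE is a misuse of aggregate

Fix: Replace WHERE with HAVING after the GROUP BY

Corrected query:
SELECT major, MIN(gpa) FROM students GROUP BY major HAVING MIN(gpa) >= 2.1

Result:
major   | MIN(gpa)
--------+---------
Biology | 2.36    
Math    | 3.14    
Physics | 2.27    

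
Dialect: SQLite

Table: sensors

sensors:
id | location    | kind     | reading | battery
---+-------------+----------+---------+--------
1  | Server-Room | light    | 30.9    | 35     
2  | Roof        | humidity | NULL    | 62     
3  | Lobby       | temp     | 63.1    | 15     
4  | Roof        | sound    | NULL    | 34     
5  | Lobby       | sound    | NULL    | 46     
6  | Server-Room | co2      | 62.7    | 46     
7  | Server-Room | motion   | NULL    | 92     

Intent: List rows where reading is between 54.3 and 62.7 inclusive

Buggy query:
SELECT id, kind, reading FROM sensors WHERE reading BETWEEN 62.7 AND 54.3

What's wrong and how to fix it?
Bug: The bounds are reversed; BETWEEN a AND b requires a <= b to match anything

Fix: Write BETWEEN 54.3 AND 62.7

Corrected query:
SELECT id, kind, reading FROM sensors WHERE reading BETWEEN 54.3 AND 62.7

Result:
id | kind | reading
---+------+--------
6  | co2  | 62.7   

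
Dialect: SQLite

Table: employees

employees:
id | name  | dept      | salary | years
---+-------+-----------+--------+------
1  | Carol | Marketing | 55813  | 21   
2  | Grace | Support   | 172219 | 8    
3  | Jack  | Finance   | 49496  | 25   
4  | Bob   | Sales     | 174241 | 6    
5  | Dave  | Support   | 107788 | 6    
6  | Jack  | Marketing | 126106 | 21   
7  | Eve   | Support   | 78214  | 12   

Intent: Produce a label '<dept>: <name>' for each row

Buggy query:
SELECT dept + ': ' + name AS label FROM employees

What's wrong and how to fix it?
Bug: '+' is numeric addition; on text columns SQLite converts them to 0 instead of concatenating

Fix: Replace + with || to concatenate text

Corrected query:
SELECT dept || ': ' || name AS label FROM employees

Result:
label           
----------------
Marketing: Carol
Support: Grace  
Finance: Jack   
Sales: Bob      
Support: Dave   
Marketing: Jack 
Support: Eve    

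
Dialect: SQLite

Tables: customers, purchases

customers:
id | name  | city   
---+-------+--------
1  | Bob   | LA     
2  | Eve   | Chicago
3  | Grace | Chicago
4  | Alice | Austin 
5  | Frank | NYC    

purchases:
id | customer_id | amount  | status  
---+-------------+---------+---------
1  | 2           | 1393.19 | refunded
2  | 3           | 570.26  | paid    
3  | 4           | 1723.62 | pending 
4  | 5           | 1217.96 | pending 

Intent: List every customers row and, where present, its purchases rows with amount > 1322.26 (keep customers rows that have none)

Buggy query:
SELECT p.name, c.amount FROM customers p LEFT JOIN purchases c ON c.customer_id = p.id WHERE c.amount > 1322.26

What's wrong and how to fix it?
Bug: A WHERE condition on the right-hand table after LEFT JOIN drops unmatched parents

Fix: Move the right-table condition into the ON clause so unmatched parents are kept

Corrected query:
SELECT p.name, c.amount FROM customers p LEFT JOIN purchases c ON c.customer_id = p.id AND c.amount > 1322.26

Result:
name  | amount 
------+--------
Bob   | NULL   
Eve   | 1393.19
Grace | NULL   
Alice | 1723.62
Frank | NULL   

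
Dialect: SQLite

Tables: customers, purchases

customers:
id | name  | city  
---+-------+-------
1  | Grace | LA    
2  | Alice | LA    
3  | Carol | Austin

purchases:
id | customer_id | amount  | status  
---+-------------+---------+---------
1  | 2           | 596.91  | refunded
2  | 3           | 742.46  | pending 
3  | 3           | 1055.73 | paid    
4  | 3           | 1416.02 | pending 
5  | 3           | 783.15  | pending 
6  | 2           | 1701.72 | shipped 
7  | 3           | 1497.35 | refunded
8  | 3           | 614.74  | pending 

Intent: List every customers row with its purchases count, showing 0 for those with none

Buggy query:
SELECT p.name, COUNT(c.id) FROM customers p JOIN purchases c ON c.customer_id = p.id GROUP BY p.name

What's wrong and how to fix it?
Bug: An inner join excludes parents with zero children

Fix: Switch to LEFT JOIN to retain unmatched parent rows

Corrected query:
SELECT p.name, COUNT(c.id) FROM customers p LEFT JOIN purchases c ON c.customer_id = p.id GROUP BY p.name

Result:
name  | COUNT(c.id)
------+------------
Alice | 2          
Carol | 6          
Grace | 0          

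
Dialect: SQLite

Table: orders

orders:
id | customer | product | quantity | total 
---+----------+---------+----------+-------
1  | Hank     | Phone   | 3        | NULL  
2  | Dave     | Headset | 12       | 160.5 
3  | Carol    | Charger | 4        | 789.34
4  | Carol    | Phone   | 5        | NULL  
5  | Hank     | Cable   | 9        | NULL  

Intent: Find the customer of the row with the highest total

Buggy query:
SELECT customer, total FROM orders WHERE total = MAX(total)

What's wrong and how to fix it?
Bug: MAX(total) is an aggregate and cannot be used directly in WHERE

Fix: Wrap MAX in a scalar subquery so WHERE compares against a single value

Corrected query:
SELECT customer, total FROM orders WHERE total = (SELECT MAX(total) FROM orders)

Result:
customer | total 
---------+-------
Carol    | 789.34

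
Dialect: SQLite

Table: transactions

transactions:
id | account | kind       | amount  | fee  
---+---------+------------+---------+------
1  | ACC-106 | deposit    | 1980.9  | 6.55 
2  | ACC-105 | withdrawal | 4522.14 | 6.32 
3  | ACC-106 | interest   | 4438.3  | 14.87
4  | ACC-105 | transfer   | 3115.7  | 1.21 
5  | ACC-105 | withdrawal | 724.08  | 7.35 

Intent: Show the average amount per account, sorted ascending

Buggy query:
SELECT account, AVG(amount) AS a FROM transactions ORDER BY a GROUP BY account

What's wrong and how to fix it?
Bug: GROUP BY must precede ORDER BY

Fix: Reorder: SELECT … FROM … GROUP BY … ORDER BY …

Corrected query:
SELECT account, AVG(amount) AS a FROM transactions GROUP BY account ORDER BY a

Result:
account | a          
--------+------------
ACC-105 | 2787.306667
ACC-106 | 3209.6     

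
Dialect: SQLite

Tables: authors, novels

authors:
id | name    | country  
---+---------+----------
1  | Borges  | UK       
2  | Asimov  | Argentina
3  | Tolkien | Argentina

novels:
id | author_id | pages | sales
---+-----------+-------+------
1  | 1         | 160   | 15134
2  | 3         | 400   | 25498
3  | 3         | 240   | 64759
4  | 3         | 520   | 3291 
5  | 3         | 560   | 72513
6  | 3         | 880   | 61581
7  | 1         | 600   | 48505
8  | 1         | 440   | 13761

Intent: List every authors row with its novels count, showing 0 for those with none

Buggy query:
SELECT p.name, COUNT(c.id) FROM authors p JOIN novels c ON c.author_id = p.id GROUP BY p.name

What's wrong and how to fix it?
Bug: An inner join excludes parents with zero children

Fix: Switch to LEFT JOIN to retain unmatched parent rows

Corrected query:
SELECT p.name, COUNT(c.id) FROM authors p LEFT JOIN novels c ON c.author_id = p.id GROUP BY p.name

Result:
name    | COUNT(c.id)
--------+------------
Asimov  | 0          
Borges  | 3          
Tolkien | 5          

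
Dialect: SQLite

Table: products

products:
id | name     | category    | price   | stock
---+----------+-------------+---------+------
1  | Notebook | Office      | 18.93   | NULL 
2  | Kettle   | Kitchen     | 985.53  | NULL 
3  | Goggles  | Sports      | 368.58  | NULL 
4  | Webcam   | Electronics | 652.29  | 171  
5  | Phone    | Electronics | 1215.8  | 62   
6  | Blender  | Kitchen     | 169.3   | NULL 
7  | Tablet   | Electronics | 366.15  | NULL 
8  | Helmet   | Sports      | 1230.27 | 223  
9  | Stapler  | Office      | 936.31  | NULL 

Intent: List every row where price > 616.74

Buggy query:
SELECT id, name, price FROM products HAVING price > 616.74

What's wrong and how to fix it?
Bug: HAVING filters the output of aggregation, but this query has no GROUP BY and no aggregate functions, so SQLite rejects it (HAVING clause on a non-aggregate query); the condition here is per row

Fix: Use WHERE for row-level filtering

Corrected query:
SELECT id, name, price FROM products WHERE price > 616.74

Result:
id | name    | price  
---+---------+--------
2  | Kettle  | 985.53 
4  | Webcam  | 652.29 
5  | Phone   | 1215.8 
8  | Helmet  | 1230.27
9  | Stapler | 936.31 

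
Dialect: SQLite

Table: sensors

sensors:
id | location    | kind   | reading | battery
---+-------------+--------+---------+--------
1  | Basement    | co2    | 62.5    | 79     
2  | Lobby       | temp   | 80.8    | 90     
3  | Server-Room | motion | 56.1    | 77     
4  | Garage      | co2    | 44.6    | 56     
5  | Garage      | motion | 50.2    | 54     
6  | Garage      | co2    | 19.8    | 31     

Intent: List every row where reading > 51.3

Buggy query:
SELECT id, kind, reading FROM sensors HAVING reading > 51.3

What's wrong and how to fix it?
Bug: This is a non-aggregate query (no GROUP BY, no aggregates), so in SQLite the HAVING clause is invalid here; a row-level condition belongs in WHERE

Fix: Replace HAVING with WHERE since the condition applies to individual rows

Corrected query:
SELECT id, kind, reading FROM sensors WHERE reading > 51.3

Result:
id | kind   | reading
---+--------+--------
1  | co2    | 62.5   
2  | temp   | 80.8   
3  | motion | 56.1   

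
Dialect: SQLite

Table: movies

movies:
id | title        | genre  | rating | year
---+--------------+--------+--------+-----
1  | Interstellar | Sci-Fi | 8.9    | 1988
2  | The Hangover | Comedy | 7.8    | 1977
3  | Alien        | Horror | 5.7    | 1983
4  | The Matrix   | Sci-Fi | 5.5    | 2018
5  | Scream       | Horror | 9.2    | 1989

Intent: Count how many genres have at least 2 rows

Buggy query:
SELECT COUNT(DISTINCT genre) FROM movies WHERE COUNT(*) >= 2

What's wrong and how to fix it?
Bug: WHERE filters individual rows, not groups, so a group-level COUNT is invalid there

Fix: Group first with HAVING COUNT(*) >= 2, then COUNT the resulting groups

Corrected query:
SELECT COUNT(*) FROM (SELECT genre FROM movies GROUP BY genre HAVING COUNT(*) >= 2)

Result:
COUNT(*)
--------
2       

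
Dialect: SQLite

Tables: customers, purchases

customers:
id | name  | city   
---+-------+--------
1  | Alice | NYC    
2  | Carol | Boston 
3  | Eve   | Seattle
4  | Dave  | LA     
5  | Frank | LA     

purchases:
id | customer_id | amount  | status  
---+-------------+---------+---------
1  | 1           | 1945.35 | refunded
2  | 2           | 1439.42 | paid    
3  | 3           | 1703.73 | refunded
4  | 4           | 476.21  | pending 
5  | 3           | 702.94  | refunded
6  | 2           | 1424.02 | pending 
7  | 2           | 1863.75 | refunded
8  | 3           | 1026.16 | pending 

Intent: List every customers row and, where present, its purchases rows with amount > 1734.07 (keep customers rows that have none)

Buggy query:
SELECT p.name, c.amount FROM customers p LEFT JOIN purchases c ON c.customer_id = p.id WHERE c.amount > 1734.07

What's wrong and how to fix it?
Bug: A WHERE condition on the right-hand table after LEFT JOIN drops unmatched parents

Fix: Move the right-table condition into the ON clause so unmatched parents are kept

Corrected query:
SELECT p.name, c.amount FROM customers p LEFT JOIN purchases c ON c.customer_id = p.id AND c.amount > 1734.07

Result:
name  | amount 
------+--------
Alice | 1945.35
Carol | 1863.75
Eve   | NULL   
Dave  | NULL   
Frank | NULL   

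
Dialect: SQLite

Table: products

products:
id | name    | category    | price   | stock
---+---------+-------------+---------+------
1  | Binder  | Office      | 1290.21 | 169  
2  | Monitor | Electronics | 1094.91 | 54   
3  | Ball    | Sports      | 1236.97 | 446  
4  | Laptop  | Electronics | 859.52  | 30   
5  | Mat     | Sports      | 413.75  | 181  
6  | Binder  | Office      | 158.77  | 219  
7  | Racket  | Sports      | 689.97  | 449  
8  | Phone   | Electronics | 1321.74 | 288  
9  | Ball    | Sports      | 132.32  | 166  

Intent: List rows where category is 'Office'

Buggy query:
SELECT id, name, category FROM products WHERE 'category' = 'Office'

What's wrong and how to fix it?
Bug: Single quotes denote string literals in SQL; the column name is being compared as a constant string

Fix: Reference the column as category without single quotes

Corrected query:
SELECT id, name, category FROM products WHERE category = 'Office'

Result:
id | name   | category
---+--------+---------
1  | Binder | Office  
6  | Binder | Office  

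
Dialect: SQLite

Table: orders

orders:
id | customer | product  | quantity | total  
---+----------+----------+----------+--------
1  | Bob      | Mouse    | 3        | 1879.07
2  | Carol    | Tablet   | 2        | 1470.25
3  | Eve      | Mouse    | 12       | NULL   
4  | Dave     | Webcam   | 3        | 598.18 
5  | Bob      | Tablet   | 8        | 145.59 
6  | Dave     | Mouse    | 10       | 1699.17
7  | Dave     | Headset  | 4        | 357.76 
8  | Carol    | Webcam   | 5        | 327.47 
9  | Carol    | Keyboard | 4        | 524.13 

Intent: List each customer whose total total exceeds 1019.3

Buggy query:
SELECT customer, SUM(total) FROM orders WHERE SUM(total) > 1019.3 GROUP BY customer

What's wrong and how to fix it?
Bug: WHERE runs before GROUP BY, so aggregates aren't available there

Fix: Move the aggregate condition to a HAVING clause

Corrected query:
SELECT customer, SUM(total) FROM orders GROUP BY customer HAVING SUM(total) > 1019.3

Result:
customer | SUM(total)
---------+-----------
Bob      | 2024.66   
Carol    | 2321.85   
Dave     | 2655.11   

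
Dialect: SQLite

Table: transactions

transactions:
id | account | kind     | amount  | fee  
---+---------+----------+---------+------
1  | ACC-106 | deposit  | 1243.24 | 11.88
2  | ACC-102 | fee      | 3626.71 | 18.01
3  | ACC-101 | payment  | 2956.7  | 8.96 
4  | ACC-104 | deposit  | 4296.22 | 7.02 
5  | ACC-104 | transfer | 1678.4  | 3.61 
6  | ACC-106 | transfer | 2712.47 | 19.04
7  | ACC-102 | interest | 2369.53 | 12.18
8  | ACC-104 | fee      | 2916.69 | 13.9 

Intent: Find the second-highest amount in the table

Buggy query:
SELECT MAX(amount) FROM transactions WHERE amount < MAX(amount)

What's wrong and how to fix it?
Bug: The inner MAX is an aggregate inside WHERE, which is not allowed

Fix: Compute the overall MAX in a subquery, then take MAX of rows below it

Corrected query:
SELECT MAX(amount) FROM transactions WHERE amount < (SELECT MAX(amount) FROM transactions)

Result:
MAX(amount)
-----------
3626.71    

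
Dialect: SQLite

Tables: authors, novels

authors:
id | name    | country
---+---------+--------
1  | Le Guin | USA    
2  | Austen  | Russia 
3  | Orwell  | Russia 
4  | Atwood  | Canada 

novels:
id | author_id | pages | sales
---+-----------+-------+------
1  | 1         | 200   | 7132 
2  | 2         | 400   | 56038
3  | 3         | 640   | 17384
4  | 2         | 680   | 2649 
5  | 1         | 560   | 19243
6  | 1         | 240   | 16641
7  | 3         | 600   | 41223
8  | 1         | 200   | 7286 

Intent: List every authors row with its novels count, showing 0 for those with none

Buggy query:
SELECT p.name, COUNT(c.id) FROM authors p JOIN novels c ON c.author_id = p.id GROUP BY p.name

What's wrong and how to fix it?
Bug: INNER JOIN drops authors rows that have no matching novels rows

Fix: Use LEFT JOIN so parents without children still appear (COUNT(c.id) gives 0)

Corrected query:
SELECT p.name, COUNT(c.id) FROM authors p LEFT JOIN novels c ON c.author_id = p.id GROUP BY p.name

Result:
name    | COUNT(c.id)
--------+------------
Atwood  | 0          
Austen  | 2          
Le Guin | 4          
Orwell  | 2          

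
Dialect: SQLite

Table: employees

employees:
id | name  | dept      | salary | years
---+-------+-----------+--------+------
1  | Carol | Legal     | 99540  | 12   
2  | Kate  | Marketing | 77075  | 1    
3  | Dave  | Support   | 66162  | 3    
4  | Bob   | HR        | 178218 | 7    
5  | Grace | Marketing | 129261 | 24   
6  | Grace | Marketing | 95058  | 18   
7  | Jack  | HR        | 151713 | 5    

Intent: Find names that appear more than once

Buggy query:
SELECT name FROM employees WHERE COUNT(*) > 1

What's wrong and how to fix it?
Bug: WHERE can't reference COUNT(*); aggregates are computed after WHERE

Fix: Group first, then use HAVING for the count condition

Corrected query:
SELECT name FROM employees GROUP BY name HAVING COUNT(*) > 1

Result:
name 
-----
Grace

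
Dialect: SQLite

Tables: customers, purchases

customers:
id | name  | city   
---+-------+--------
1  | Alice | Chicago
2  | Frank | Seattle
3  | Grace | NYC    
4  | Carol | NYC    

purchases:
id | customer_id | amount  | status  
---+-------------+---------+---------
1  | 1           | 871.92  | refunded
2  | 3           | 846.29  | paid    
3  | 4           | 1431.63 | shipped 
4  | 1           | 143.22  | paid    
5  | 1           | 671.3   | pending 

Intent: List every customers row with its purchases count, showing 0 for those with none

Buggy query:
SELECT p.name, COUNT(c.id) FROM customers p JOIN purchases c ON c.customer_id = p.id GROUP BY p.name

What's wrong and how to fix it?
Bug: An inner join excludes parents with zero children

Fix: Switch to LEFT JOIN to retain unmatched parent rows

Corrected query:
SELECT p.name, COUNT(c.id) FROM customers p LEFT JOIN purchases c ON c.customer_id = p.id GROUP BY p.name

Result:
name  | COUNT(c.id)
------+------------
Alice | 3          
Carol | 1          
Frank | 0          
Grace | 1          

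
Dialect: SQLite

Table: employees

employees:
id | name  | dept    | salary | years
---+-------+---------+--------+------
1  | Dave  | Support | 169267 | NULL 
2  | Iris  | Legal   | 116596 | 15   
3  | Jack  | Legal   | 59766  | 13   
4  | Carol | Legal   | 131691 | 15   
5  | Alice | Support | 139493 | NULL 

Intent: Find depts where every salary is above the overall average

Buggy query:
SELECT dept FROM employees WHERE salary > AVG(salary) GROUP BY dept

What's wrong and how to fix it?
Bug: AVG() is an aggregate; it can't sit directly in WHERE

Fix: Compute the overall average in a scalar subquery and compare each group's MIN against it in HAVING

Corrected query:
SELECT dept FROM employees GROUP BY dept HAVING MIN(salary) > (SELECT AVG(salary) FROM employees)

Result:
dept   
-------
Support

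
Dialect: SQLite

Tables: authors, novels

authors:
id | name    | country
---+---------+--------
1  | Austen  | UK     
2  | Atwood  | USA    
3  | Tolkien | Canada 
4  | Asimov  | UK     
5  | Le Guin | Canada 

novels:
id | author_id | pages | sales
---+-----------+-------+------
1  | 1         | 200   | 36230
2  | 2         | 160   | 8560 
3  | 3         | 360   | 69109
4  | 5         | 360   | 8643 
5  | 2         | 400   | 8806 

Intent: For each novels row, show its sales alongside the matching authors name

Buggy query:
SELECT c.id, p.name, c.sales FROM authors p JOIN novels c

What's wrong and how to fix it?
Bug: JOIN with no ON clause produces a cartesian product; every novels row pairs with every authors row

Fix: Add ON c.author_id = p.id to the JOIN

Corrected query:
SELECT c.id, p.name, c.sales FROM authors p JOIN novels c ON c.author_id = p.id

Result:
id | name    | sales
---+---------+------
1  | Austen  | 36230
2  | Atwood  | 8560 
3  | Tolkien | 69109
4  | Le Guin | 8643 
5  | Atwood  | 8806 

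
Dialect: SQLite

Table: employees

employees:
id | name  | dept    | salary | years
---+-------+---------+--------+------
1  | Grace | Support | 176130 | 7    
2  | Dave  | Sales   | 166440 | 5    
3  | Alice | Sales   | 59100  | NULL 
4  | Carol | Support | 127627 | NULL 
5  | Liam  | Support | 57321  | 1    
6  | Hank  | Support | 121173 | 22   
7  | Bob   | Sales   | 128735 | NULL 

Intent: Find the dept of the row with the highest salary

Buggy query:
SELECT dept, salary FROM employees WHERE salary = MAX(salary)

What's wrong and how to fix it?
Bug: MAX(salary) is an aggregate and cannot be used directly in WHERE

Fix: Use a subquery: WHERE salary = (SELECT MAX(salary) FROM employees)

Corrected query:
SELECT dept, salary FROM employees WHERE salary = (SELECT MAX(salary) FROM employees)

Result:
dept    | salary
--------+-------
Support | 176130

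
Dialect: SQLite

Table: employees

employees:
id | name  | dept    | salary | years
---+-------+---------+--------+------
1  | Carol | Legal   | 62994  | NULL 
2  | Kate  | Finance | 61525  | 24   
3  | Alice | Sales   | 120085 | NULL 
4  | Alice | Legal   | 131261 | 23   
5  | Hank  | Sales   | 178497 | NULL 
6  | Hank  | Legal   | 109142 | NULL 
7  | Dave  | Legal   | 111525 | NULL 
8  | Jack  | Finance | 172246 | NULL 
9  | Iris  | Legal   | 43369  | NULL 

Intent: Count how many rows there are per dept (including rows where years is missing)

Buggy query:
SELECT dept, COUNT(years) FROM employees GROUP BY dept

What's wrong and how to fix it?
Bug: COUNT(column) counts non-NULL values only; rows with NULL years aren't counted

Fix: Use COUNT(*) to count all rows regardless of NULL

Corrected query:
SELECT dept, COUNT(*) FROM employees GROUP BY dept

Result:
dept    | COUNT(*)
--------+---------
Finance | 2       
Legal   | 5       
Sales   | 2       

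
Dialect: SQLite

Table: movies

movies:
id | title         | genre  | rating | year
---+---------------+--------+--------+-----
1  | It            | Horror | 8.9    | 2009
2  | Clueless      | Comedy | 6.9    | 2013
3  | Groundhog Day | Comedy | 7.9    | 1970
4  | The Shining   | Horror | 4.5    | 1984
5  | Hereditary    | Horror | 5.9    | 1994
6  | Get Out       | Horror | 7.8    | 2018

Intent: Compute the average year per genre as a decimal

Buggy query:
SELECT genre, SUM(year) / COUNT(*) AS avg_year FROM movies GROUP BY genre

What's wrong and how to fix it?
Bug: Both operands are integers, so '/' performs integer division and truncates

Fix: Cast one side to REAL so the division keeps the fractional part

Corrected query:
SELECT genre, SUM(year) * 1.0 / COUNT(*) AS avg_year FROM movies GROUP BY genre

Result:
genre  | avg_year
-------+---------
Comedy | 1991.5  
Horror | 2001.25 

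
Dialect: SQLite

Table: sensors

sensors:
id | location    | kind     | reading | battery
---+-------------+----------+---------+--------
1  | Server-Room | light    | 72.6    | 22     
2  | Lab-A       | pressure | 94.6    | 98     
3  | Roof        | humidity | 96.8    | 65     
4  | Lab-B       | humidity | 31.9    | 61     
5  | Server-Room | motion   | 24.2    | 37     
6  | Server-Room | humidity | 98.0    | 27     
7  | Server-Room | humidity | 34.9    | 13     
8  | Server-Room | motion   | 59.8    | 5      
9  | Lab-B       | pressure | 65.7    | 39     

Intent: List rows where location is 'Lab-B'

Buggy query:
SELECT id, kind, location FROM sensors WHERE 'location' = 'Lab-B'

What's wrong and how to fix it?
Bug: Single quotes denote string literals in SQL; the column name is being compared as a constant string

Fix: Reference the column as location without single quotes

Corrected query:
SELECT id, kind, location FROM sensors WHERE location = 'Lab-B'

Result:
id | kind     | location
---+----------+---------
4  | humidity | Lab-B   
9  | pressure | Lab-B   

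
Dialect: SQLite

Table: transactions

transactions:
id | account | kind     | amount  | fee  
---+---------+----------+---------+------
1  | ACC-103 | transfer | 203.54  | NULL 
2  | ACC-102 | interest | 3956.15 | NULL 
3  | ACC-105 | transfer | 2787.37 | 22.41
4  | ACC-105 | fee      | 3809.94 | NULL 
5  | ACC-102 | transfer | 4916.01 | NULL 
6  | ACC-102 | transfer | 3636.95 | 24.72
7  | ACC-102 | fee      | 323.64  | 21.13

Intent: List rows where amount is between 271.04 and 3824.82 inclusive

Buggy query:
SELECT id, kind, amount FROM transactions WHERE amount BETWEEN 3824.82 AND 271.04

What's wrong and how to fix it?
Bug: The bounds are reversed; BETWEEN a AND b requires a <= b to match anything

Fix: Swap the bounds so the smaller value comes first

Corrected query:
SELECT id, kind, amount FROM transactions WHERE amount BETWEEN 271.04 AND 3824.82

Result:
id | kind     | amount 
---+----------+--------
3  | transfer | 2787.37
4  | fee      | 3809.94
6  | transfer | 3636.95
7  | fee      | 323.64 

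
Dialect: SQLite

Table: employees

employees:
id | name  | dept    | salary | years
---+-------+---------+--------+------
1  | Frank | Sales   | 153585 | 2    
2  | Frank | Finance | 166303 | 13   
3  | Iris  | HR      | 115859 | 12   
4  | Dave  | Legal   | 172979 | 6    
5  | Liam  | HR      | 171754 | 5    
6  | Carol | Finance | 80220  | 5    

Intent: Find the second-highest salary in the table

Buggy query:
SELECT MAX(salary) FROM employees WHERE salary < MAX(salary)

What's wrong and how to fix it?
Bug: MAX(salary) on the right of the comparison is an aggregate-in-WHERE error

Fix: Compute the overall MAX in a subquery, then take MAX of rows below it

Corrected query:
SELECT MAX(salary) FROM employees WHERE salary < (SELECT MAX(salary) FROM employees)

Result:
MAX(salary)
-----------
171754     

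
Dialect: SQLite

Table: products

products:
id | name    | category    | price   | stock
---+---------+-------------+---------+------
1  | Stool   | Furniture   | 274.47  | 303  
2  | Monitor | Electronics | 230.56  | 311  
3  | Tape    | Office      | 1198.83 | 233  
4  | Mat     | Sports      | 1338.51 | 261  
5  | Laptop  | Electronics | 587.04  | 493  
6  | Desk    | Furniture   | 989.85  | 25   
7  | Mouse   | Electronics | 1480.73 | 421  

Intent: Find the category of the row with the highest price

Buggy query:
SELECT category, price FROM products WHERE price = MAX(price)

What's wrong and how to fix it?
Bug: WHERE is evaluated per row; an aggregate over the whole table isn't defined there

Fix: Use a subquery: WHERE price = (SELECT MAX(price) FROM products)

Corrected query:
SELECT category, price FROM products WHERE price = (SELECT MAX(price) FROM products)

Result:
category    | price  
------------+--------
Electronics | 1480.73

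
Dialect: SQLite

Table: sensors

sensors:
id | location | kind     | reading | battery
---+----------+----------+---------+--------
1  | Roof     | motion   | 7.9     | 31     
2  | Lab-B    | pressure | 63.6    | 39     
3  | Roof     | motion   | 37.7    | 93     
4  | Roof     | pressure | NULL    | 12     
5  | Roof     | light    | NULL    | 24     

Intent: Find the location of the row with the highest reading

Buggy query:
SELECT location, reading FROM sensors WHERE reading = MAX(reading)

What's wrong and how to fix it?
Bug: WHERE is evaluated per row; an aggregate over the whole table isn't defined there

Fix: Wrap MAX in a scalar subquery so WHERE compares against a single value

Corrected query:
SELECT location, reading FROM sensors WHERE reading = (SELECT MAX(reading) FROM sensors)

Result:
location | reading
---------+--------
Lab-B    | 63.6   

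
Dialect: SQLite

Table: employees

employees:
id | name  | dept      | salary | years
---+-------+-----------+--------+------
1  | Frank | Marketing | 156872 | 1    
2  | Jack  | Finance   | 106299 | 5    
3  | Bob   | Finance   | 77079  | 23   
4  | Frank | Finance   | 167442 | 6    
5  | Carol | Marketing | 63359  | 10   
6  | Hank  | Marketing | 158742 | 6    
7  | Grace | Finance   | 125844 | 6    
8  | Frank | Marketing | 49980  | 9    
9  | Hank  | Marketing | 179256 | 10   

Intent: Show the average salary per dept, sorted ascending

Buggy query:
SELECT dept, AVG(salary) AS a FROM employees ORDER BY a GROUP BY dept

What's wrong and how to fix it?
Bug: ORDER BY appears before GROUP BY; SQL clause order requires GROUP BY first

Fix: Reorder: SELECT … FROM … GROUP BY … ORDER BY …

Corrected query:
SELECT dept, AVG(salary) AS a FROM employees GROUP BY dept ORDER BY a

Result:
dept      | a       
----------+---------
Finance   | 119166  
Marketing | 121641.8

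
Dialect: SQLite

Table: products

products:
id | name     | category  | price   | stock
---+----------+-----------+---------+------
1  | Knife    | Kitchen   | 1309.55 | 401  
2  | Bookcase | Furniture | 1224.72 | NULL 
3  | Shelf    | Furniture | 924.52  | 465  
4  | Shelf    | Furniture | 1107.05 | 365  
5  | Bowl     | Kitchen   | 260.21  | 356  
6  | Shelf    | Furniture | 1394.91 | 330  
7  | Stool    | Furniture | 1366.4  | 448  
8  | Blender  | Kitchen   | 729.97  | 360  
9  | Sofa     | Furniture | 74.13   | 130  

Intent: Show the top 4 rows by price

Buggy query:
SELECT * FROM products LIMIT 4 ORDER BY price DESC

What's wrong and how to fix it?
Bug: ORDER BY cannot follow LIMIT; LIMIT is the final clause

Fix: Swap the clauses: ORDER BY first, then LIMIT

Corrected query:
SELECT * FROM products ORDER BY price DESC LIMIT 4

Result:
id | name     | category  | price   | stock
---+----------+-----------+---------+------
6  | Shelf    | Furniture | 1394.91 | 330  
7  | Stool    | Furniture | 1366.4  | 448  
1  | Knife    | Kitchen   | 1309.55 | 401  
2  | Bookcase | Furniture | 1224.72 | NULL 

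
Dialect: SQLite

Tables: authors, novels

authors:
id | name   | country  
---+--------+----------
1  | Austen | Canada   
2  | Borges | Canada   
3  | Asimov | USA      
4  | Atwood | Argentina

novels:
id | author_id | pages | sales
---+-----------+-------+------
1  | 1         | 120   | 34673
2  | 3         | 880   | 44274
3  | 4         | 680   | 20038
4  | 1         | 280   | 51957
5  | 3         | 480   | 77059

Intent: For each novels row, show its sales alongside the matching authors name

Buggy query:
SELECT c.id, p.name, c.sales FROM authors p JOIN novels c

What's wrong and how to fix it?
Bug: Missing join condition: each novels row is matched to all authors rows instead of just its own

Fix: Specify the join condition linking the foreign key to the parent id

Corrected query:
SELECT c.id, p.name, c.sales FROM authors p JOIN novels c ON c.author_id = p.id

Result:
id | name   | sales
---+--------+------
1  | Austen | 34673
2  | Asimov | 44274
3  | Atwood | 20038
4  | Austen | 51957
5  | Asimov | 77059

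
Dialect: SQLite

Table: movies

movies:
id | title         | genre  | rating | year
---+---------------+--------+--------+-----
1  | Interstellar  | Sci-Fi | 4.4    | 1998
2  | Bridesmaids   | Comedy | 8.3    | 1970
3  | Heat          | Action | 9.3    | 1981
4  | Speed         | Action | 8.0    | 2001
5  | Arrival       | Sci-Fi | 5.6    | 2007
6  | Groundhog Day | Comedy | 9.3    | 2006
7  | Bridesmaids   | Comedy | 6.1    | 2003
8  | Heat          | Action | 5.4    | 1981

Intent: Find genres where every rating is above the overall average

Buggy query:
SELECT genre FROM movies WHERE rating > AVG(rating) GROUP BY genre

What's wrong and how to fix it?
Bug: WHERE evaluates per row before aggregation, so AVG() is unavailable

Fix: Compute the overall average in a scalar subquery and compare each group's MIN against it in HAVING

Corrected query:
SELECT genre FROM movies GROUP BY genre HAVING MIN(rating) > (SELECT AVG(rating) FROM movies)

Result:
(no rows)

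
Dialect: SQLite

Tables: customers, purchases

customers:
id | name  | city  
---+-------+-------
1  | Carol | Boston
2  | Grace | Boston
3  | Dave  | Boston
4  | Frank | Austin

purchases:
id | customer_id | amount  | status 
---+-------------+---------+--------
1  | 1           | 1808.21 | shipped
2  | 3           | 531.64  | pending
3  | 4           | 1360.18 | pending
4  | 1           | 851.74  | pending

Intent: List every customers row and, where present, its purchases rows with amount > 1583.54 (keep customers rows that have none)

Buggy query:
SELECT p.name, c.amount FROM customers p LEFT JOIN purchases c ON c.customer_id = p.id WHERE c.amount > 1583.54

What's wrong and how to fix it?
Bug: A WHERE condition on the right-hand table after LEFT JOIN drops unmatched parents

Fix: Put 'c.amount > 1583.54' in the JOIN's ON clause instead of WHERE

Corrected query:
SELECT p.name, c.amount FROM customers p LEFT JOIN purchases c ON c.customer_id = p.id AND c.amount > 1583.54

Result:
name  | amount 
------+--------
Carol | 1808.21
Grace | NULL   
Dave  | NULL   
Frank | NULL   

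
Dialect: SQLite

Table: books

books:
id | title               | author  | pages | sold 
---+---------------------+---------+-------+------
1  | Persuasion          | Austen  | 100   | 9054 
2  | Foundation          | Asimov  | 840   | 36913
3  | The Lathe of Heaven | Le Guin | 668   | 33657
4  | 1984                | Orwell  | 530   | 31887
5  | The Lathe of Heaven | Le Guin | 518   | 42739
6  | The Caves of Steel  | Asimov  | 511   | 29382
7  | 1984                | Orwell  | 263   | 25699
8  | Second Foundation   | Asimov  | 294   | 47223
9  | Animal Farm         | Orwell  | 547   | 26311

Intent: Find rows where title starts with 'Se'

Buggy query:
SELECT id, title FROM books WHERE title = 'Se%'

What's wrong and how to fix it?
Bug: '=' compares the literal string including the % character; pattern matching needs LIKE

Fix: Use LIKE for wildcard pattern matching

Corrected query:
SELECT id, title FROM books WHERE title LIKE 'Se%'

Result:
id | title            
---+------------------
8  | Second Foundation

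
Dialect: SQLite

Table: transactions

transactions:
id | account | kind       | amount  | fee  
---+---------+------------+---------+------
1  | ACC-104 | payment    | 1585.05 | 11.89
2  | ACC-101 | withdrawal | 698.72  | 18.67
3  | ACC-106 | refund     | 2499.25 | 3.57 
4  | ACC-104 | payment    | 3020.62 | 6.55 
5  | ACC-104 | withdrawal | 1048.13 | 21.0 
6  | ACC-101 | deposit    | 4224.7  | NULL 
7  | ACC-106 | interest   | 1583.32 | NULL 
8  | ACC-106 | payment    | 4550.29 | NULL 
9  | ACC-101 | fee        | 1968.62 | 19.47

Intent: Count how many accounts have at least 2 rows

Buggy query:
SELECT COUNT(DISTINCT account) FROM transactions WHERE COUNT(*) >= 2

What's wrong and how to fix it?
Bug: WHERE filters individual rows, not groups, so a group-level COUNT is invalid there

Fix: Use a subquery that GROUPs and filters with HAVING, then count its rows

Corrected query:
SELECT COUNT(*) FROM (SELECT account FROM transactions GROUP BY account HAVING COUNT(*) >= 2)

Result:
COUNT(*)
--------
3       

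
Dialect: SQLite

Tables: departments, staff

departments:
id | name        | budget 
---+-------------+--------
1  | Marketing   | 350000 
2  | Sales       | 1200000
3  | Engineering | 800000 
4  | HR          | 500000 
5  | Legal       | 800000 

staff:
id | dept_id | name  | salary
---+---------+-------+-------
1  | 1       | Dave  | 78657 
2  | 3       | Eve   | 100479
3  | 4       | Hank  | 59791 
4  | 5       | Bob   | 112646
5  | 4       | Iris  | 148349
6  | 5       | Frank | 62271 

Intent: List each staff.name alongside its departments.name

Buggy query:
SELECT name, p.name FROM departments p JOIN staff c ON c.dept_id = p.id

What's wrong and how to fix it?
Bug: Both tables have a 'name' column; the unqualified reference is ambiguous

Fix: Qualify the column with its table alias (c.name)

Corrected query:
SELECT c.name, p.name FROM departments p JOIN staff c ON c.dept_id = p.id

Result:
name  | name       
------+------------
Dave  | Marketing  
Eve   | Engineering
Hank  | HR         
Bob   | Legal      
Iris  | HR         
Frank | Legal      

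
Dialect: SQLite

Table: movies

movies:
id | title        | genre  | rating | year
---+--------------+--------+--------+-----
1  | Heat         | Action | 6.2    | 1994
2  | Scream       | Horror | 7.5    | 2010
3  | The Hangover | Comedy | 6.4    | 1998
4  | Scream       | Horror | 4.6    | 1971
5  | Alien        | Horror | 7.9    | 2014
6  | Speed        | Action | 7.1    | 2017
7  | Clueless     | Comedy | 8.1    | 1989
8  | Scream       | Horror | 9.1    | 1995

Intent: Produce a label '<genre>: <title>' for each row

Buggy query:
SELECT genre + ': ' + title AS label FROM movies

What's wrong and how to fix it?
Bug: '+' is numeric addition; on text columns SQLite converts them to 0 instead of concatenating

Fix: Use the || operator for string concatenation

Corrected query:
SELECT genre || ': ' || title AS label FROM movies

Result:
label               
--------------------
Action: Heat        
Horror: Scream      
Comedy: The Hangover
Horror: Scream      
Horror: Alien       
Action: Speed       
Comedy: Clueless    
Horror: Scream      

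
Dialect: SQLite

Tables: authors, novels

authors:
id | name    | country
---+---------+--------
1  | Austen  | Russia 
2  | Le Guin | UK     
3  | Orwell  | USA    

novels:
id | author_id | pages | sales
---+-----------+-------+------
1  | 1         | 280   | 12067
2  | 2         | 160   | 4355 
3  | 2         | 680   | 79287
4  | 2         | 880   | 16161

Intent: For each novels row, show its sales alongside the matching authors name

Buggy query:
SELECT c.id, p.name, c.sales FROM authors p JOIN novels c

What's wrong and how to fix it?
Bug: JOIN with no ON clause produces a cartesian product; every novels row pairs with every authors row

Fix: Add ON c.author_id = p.id to the JOIN

Corrected query:
SELECT c.id, p.name, c.sales FROM authors p JOIN novels c ON c.author_id = p.id

Result:
id | name    | sales
---+---------+------
1  | Austen  | 12067
2  | Le Guin | 4355 
3  | Le Guin | 79287
4  | Le Guin | 16161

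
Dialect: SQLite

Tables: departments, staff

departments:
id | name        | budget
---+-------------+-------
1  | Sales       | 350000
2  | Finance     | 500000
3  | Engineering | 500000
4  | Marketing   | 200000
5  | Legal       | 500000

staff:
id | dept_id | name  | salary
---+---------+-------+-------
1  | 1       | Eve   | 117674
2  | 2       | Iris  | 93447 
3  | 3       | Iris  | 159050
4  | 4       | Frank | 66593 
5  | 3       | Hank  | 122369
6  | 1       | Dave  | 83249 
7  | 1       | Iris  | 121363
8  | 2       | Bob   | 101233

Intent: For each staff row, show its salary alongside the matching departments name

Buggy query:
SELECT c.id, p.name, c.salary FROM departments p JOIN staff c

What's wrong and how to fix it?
Bug: JOIN with no ON clause produces a cartesian product; every staff row pairs with every departments row

Fix: Add ON c.dept_id = p.id to the JOIN

Corrected query:
SELECT c.id, p.name, c.salary FROM departments p JOIN staff c ON c.dept_id = p.id

Result:
id | name        | salary
---+-------------+-------
1  | Sales       | 117674
2  | Finance     | 93447 
3  | Engineering | 159050
4  | Marketing   | 66593 
5  | Engineering | 122369
6  | Sales       | 83249 
7  | Sales       | 121363
8  | Finance     | 101233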